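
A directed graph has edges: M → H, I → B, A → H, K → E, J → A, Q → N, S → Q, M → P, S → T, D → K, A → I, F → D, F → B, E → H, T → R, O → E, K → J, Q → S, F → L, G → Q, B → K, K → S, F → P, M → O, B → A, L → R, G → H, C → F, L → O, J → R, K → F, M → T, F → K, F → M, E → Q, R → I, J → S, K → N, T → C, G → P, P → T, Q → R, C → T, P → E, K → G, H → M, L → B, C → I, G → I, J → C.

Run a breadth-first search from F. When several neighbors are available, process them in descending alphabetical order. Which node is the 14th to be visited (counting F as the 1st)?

N

Visit F; enqueue P, M, L, K, D, B → queue [P, M, L, K, D, B]
Visit P; enqueue T, E → queue [M, L, K, D, B, T, E]
Visit M; enqueue O, H → queue [L, K, D, B, T, E, O, H]
Visit L; enqueue R → queue [K, D, B, T, E, O, H, R]
Visit K; enqueue S, N, J, G → queue [D, B, T, E, O, H, R, S, N, J, G]
Visit D → queue [B, T, E, O, H, R, S, N, J, G]
Visit B; enqueue A → queue [T, E, O, H, R, S, N, J, G, A]
Visit T; enqueue C → queue [E, O, H, R, S, N, J, G, A, C]
Visit E; enqueue Q → queue [O, H, R, S, N, J, G, A, C, Q]
Visit O → queue [H, R, S, N, J, G, A, C, Q]
Visit H → queue [R, S, N, J, G, A, C, Q]
Visit R; enqueue I → queue [S, N, J, G, A, C, Q, I]
Visit S → queue [N, J, G, A, C, Q, I]
Visit N → queue [J, G, A, C, Q, I]
Visit J → queue [G, A, C, Q, I]
Visit G → queue [A, C, Q, I]
Visit A → queue [C, Q, I]
Visit C → queue [Q, I]
Visit Q → queue [I]
Visit I → queue []

Visit order: F, P, M, L, K, D, B, T, E, O, H, R, S, N, J, G, A, C, Q, I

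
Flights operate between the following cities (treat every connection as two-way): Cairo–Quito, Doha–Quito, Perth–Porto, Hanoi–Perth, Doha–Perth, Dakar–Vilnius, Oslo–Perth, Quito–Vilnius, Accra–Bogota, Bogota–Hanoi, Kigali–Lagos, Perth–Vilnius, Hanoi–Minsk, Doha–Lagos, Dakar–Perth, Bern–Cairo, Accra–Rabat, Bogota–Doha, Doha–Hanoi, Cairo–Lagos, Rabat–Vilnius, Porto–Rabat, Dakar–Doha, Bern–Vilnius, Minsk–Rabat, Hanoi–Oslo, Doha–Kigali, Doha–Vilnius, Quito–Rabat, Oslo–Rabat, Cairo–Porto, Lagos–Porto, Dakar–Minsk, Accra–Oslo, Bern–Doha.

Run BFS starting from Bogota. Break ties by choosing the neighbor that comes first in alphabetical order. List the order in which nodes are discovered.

Visit Bogota; enqueue Accra, Doha, Hanoi → queue [Accra, Doha, Hanoi]
Visit Accra; enqueue Oslo, Rabat → queue [Doha, Hanoi, Oslo, Rabat]
Visit Doha; enqueue Bern, Dakar, Kigali, Lagos, Perth, Quito, Vilnius → queue [Hanoi, Oslo, Rabat, Bern, Dakar, Kigali, Lagos, Perth, Quito, Vilnius]
Visit Hanoi; enqueue Minsk → queue [Oslo, Rabat, Bern, Dakar, Kigali, Lagos, Perth, Quito, Vilnius, Minsk]
Visit Oslo → queue [Rabat, Bern, Dakar, Kigali, Lagos, Perth, Quito, Vilnius, Minsk]
Visit Rabat; enqueue Porto → queue [Bern, Dakar, Kigali, Lagos, Perth, Quito, Vilnius, Minsk, Porto]
Visit Bern; enqueue Cairo → queue [Dakar, Kigali, Lagos, Perth, Quito, Vilnius, Minsk, Porto, Cairo]
Visit Dakar → queue [Kigali, Lagos, Perth, Quito, Vilnius, Minsk, Porto, Cairo]
Visit Kigali → queue [Lagos, Perth, Quito, Vilnius, Minsk, Porto, Cairo]
Visit Lagos → queue [Perth, Quito, Vilnius, Minsk, Porto, Cairo]
Visit Perth → queue [Quito, Vilnius, Minsk, Porto, Cairo]
Visit Quito → queue [Vilnius, Minsk, Porto, Cairo]
Visit Vilnius → queue [Minsk, Porto, Cairo]
Visit Minsk → queue [Porto, Cairo]
Visit Porto → queue [Cairo]
Visit Cairo → queue []

Bogota, Accra, Doha, Hanoi, Oslo, Rabat, Bern, Dakar, Kigali, Lagos, Perth, Quito, Vilnius, Minsk, Porto, Cairo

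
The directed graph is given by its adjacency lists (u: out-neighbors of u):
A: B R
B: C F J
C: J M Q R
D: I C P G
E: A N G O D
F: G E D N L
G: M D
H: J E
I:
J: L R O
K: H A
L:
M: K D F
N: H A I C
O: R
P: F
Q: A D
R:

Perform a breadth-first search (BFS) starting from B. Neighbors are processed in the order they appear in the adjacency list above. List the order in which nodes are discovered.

Visit B; enqueue C, F, J → queue [C, F, J]
Visit C; enqueue M, Q, R → queue [F, J, M, Q, R]
Visit F; enqueue G, E, D, N, L → queue [J, M, Q, R, G, E, D, N, L]
Visit J; enqueue O → queue [M, Q, R, G, E, D, N, L, O]
Visit M; enqueue K → queue [Q, R, G, E, D, N, L, O, K]
Visit Q; enqueue A → queue [R, G, E, D, N, L, O, K, A]
Visit R → queue [G, E, D, N, L, O, K, A]
Visit G → queue [E, D, N, L, O, K, A]
Visit E → queue [D, N, L, O, K, A]
Visit D; enqueue I, P → queue [N, L, O, K, A, I, P]
Visit N; enqueue H → queue [L, O, K, A, I, P, H]
Visit L → queue [O, K, A, I, P, H]
Visit O → queue [K, A, I, P, H]
Visit K → queue [A, I, P, H]
Visit A → queue [I, P, H]
Visit I → queue [P, H]
Visit P → queue [H]
Visit H → queue []

B, C, F, J, M, Q, R, G, E, D, N, L, O, K, A, I, P, H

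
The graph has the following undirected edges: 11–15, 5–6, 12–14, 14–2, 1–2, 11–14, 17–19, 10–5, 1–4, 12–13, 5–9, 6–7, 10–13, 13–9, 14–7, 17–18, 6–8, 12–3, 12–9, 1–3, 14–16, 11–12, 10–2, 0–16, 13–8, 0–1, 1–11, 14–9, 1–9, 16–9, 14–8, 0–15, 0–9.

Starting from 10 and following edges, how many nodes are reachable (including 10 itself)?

BFS from 10 visits: 10, 13, 5, 2, 12, 9, 8, 6, 14, 1, 11, 3, 16, 0, 7, 4, 15
Reachable nodes: 17 of 20 total.

17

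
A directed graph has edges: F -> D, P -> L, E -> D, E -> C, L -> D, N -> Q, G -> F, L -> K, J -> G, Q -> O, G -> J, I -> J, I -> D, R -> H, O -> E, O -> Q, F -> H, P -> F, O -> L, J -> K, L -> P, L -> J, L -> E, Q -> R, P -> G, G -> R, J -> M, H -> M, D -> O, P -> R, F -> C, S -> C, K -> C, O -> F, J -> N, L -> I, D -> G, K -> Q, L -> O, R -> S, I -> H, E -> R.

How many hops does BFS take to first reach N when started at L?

Level 0: L
Level 1: D, E, I, J, K, O, P
Level 2: C, F, G, H, M, N, Q, R
Level 3: S
N first appears at level 2.

2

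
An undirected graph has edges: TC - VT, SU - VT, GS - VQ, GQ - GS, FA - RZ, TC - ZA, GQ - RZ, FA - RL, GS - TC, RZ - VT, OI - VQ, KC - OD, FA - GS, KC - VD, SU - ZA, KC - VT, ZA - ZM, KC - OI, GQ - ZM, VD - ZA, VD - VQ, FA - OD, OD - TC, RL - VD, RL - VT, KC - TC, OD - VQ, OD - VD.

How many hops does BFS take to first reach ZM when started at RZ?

Level 0: RZ
Level 1: FA, GQ, VT
Level 2: GS, KC, OD, RL, SU, TC, ZM
Level 3: OI, VD, VQ, ZA
ZM first appears at level 2.

2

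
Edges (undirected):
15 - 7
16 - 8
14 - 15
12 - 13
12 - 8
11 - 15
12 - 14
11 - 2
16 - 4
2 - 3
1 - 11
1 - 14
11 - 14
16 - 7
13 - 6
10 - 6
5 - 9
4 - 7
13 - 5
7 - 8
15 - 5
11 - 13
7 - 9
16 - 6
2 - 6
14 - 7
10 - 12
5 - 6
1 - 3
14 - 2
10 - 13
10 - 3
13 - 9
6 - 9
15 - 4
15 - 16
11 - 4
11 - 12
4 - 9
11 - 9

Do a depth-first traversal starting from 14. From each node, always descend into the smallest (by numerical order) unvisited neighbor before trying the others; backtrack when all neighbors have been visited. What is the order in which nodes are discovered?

14, 1, 3, 2, 6, 5, 9, 4, 7, 8, 12, 10, 13, 11, 15, 16

Visit 14
14 → 1
1 → 3
3 → 2
2 → 6
6 → 5
5 → 9
9 → 4
4 → 7
7 → 8
8 → 12
12 → 10
10 → 13
13 → 11
11 → 15
15 → 16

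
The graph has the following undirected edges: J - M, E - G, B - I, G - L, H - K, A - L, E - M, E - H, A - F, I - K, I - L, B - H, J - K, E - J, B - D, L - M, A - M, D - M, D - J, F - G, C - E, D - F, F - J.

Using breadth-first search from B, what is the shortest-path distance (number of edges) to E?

Level 0: B
Level 1: D, H, I
Level 2: E, F, J, K, L, M
Level 3: A, C, G
E first appears at level 2.

2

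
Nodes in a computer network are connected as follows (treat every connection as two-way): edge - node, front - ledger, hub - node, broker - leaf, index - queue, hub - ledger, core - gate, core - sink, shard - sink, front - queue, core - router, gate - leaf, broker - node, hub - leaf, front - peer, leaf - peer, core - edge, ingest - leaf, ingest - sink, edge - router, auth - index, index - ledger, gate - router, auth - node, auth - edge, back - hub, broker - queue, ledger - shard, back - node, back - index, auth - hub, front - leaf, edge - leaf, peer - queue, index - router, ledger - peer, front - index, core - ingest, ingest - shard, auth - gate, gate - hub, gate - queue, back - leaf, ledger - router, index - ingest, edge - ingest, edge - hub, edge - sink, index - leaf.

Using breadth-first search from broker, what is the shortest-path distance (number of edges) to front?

2

Level 0: broker
Level 1: leaf, node, queue
Level 2: auth, back, edge, front, gate, hub, index, ingest, peer
Level 3: core, ledger, router, shard, sink
front first appears at level 2.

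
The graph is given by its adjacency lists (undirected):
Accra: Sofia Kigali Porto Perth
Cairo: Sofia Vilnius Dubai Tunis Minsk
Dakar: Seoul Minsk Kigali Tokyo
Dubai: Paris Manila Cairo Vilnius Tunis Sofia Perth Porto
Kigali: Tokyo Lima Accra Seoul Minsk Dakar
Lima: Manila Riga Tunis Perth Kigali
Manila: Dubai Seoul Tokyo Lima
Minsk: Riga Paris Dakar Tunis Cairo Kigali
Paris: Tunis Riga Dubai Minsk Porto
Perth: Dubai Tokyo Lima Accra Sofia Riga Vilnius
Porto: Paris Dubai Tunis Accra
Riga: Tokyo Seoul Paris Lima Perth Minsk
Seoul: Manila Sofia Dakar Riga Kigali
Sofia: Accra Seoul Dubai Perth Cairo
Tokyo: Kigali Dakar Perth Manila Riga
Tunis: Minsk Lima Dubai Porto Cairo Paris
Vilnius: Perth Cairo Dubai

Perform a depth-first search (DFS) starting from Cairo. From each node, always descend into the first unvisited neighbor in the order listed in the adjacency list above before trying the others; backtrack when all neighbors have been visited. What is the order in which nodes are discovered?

Visit Cairo
Cairo → Sofia
Sofia → Accra
Accra → Kigali
Kigali → Tokyo
Tokyo → Dakar
Dakar → Seoul
Seoul → Manila
Manila → Dubai
Dubai → Paris
Paris → Tunis
Tunis → Minsk
Minsk → Riga
Riga → Lima
Lima → Perth
Perth → Vilnius
Tunis → Porto

Cairo → Sofia → Accra → Kigali → Tokyo → Dakar → Seoul → Manila → Dubai → Paris → Tunis → Minsk → Riga → Lima → Perth → Vilnius → Porto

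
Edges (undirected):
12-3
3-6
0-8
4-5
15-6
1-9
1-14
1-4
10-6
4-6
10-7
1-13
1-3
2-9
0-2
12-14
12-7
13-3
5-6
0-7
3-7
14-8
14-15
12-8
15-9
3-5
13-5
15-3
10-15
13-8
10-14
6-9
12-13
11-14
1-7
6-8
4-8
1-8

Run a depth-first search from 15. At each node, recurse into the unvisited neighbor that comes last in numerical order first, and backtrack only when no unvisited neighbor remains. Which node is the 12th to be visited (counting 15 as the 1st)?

Visit 15
15 → 14
14 → 12
12 → 13
13 → 8
8 → 6
6 → 10
10 → 7
7 → 3
3 → 5
5 → 4
4 → 1
1 → 9
9 → 2
2 → 0
14 → 11

Visit order: 15, 14, 12, 13, 8, 6, 10, 7, 3, 5, 4, 1, 9, 2, 0, 11

1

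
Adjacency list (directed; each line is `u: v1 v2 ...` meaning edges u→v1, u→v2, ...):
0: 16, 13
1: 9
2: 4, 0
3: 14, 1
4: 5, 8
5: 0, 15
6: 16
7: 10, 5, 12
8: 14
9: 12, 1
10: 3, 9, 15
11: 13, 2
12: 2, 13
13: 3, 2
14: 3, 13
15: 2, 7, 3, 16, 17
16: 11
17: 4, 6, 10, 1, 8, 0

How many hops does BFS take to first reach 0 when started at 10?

Level 0: 10
Level 1: 3, 9, 15
Level 2: 1, 2, 7, 12, 14, 16, 17
Level 3: 0, 4, 5, 6, 8, 11, 13
0 first appears at level 3.

3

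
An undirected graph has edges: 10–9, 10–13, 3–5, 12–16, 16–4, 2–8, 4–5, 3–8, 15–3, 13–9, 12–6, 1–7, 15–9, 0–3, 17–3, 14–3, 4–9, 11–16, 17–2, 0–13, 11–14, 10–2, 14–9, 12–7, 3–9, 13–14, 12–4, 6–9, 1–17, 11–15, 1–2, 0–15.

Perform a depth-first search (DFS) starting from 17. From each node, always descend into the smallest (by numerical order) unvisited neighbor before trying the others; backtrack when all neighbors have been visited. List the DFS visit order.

17 1 2 8 3 0 13 9 4 5 12 6 7 16 11 14 15 10

Visit 17
17 → 1
1 → 2
2 → 8
8 → 3
3 → 0
0 → 13
13 → 9
9 → 4
4 → 5
4 → 12
12 → 6
12 → 7
12 → 16
16 → 11
11 → 14
11 → 15
9 → 10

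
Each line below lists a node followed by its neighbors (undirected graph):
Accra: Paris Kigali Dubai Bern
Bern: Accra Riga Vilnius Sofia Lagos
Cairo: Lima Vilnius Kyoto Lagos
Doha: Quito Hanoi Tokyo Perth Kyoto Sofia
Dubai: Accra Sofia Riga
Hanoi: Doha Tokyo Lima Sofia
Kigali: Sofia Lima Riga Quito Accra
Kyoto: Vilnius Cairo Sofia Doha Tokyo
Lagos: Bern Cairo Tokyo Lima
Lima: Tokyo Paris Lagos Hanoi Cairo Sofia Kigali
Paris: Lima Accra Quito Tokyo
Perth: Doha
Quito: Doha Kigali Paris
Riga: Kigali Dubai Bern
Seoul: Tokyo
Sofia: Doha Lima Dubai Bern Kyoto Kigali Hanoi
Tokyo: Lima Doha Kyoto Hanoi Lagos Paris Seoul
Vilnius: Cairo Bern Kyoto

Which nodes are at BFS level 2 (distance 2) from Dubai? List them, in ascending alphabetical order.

Level 0: Dubai
Level 1: Accra, Riga, Sofia
Level 2: Bern, Doha, Hanoi, Kigali, Kyoto, Lima, Paris
Level 3: Cairo, Lagos, Perth, Quito, Tokyo, Vilnius
Level 4: Seoul

Bern, Doha, Hanoi, Kigali, Kyoto, Lima, Paris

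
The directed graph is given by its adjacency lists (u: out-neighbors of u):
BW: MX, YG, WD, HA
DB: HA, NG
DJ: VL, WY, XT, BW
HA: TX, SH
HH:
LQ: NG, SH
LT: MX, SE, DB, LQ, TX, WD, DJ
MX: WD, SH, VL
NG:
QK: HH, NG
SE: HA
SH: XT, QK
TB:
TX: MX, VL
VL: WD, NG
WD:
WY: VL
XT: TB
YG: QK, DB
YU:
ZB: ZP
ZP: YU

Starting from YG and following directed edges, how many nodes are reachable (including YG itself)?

13

BFS from YG visits: YG, QK, DB, HH, NG, HA, TX, SH, MX, VL, XT, WD, TB
Reachable nodes: 13 of 22 total.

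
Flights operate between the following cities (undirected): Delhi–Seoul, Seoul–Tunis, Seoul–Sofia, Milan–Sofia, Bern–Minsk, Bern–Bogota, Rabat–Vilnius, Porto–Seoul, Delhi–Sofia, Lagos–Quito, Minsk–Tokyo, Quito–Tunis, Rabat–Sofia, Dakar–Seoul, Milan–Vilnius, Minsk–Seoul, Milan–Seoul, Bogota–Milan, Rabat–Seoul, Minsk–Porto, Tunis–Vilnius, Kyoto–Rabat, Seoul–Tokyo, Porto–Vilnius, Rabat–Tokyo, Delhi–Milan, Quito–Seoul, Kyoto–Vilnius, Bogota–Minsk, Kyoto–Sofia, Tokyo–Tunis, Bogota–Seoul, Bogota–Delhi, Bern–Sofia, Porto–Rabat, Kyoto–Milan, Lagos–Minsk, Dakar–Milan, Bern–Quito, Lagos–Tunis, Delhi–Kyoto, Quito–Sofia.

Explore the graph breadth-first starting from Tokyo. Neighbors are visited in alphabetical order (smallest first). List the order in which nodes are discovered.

Tokyo Minsk Rabat Seoul Tunis Bern Bogota Lagos Porto Kyoto Sofia Vilnius Dakar Delhi Milan Quito

Visit Tokyo; enqueue Minsk, Rabat, Seoul, Tunis → queue [Minsk, Rabat, Seoul, Tunis]
Visit Minsk; enqueue Bern, Bogota, Lagos, Porto → queue [Rabat, Seoul, Tunis, Bern, Bogota, Lagos, Porto]
Visit Rabat; enqueue Kyoto, Sofia, Vilnius → queue [Seoul, Tunis, Bern, Bogota, Lagos, Porto, Kyoto, Sofia, Vilnius]
Visit Seoul; enqueue Dakar, Delhi, Milan, Quito → queue [Tunis, Bern, Bogota, Lagos, Porto, Kyoto, Sofia, Vilnius, Dakar, Delhi, Milan, Quito]
Visit Tunis → queue [Bern, Bogota, Lagos, Porto, Kyoto, Sofia, Vilnius, Dakar, Delhi, Milan, Quito]
Visit Bern → queue [Bogota, Lagos, Porto, Kyoto, Sofia, Vilnius, Dakar, Delhi, Milan, Quito]
Visit Bogota → queue [Lagos, Porto, Kyoto, Sofia, Vilnius, Dakar, Delhi, Milan, Quito]
Visit Lagos → queue [Porto, Kyoto, Sofia, Vilnius, Dakar, Delhi, Milan, Quito]
Visit Porto → queue [Kyoto, Sofia, Vilnius, Dakar, Delhi, Milan, Quito]
Visit Kyoto → queue [Sofia, Vilnius, Dakar, Delhi, Milan, Quito]
Visit Sofia → queue [Vilnius, Dakar, Delhi, Milan, Quito]
Visit Vilnius → queue [Dakar, Delhi, Milan, Quito]
Visit Dakar → queue [Delhi, Milan, Quito]
Visit Delhi → queue [Milan, Quito]
Visit Milan → queue [Quito]
Visit Quito → queue []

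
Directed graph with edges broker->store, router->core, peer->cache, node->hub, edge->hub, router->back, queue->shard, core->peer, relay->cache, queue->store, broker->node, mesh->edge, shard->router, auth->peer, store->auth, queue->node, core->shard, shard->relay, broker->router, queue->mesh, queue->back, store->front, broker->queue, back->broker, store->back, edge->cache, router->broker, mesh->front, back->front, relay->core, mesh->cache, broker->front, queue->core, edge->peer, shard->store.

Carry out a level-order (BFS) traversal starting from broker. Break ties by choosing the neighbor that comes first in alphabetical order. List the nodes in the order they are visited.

broker, front, node, queue, router, store, hub, back, core, mesh, shard, auth, peer, cache, edge, relay

Visit broker; enqueue front, node, queue, router, store → queue [front, node, queue, router, store]
Visit front → queue [node, queue, router, store]
Visit node; enqueue hub → queue [queue, router, store, hub]
Visit queue; enqueue back, core, mesh, shard → queue [router, store, hub, back, core, mesh, shard]
Visit router → queue [store, hub, back, core, mesh, shard]
Visit store; enqueue auth → queue [hub, back, core, mesh, shard, auth]
Visit hub → queue [back, core, mesh, shard, auth]
Visit back → queue [core, mesh, shard, auth]
Visit core; enqueue peer → queue [mesh, shard, auth, peer]
Visit mesh; enqueue cache, edge → queue [shard, auth, peer, cache, edge]
Visit shard; enqueue relay → queue [auth, peer, cache, edge, relay]
Visit auth → queue [peer, cache, edge, relay]
Visit peer → queue [cache, edge, relay]
Visit cache → queue [edge, relay]
Visit edge → queue [relay]
Visit relay → queue []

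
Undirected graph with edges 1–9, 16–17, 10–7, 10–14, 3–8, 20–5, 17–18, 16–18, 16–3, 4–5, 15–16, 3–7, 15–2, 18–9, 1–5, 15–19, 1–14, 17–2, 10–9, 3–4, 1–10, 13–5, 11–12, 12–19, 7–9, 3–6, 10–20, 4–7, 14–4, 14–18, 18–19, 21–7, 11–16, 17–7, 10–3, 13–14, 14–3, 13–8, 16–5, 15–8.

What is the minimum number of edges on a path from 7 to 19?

Level 0: 7
Level 1: 3, 4, 9, 10, 17, 21
Level 2: 1, 2, 5, 6, 8, 14, 16, 18, 20
Level 3: 11, 13, 15, 19
Level 4: 12
19 first appears at level 3.

3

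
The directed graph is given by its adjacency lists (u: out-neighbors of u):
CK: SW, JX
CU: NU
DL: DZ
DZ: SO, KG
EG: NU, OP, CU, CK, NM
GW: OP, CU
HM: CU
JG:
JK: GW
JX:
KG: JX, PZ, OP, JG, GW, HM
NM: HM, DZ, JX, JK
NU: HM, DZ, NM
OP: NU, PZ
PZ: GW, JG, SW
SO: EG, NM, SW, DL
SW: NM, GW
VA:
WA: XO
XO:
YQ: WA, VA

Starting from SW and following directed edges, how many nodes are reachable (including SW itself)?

BFS from SW visits: SW, NM, GW, HM, DZ, JX, JK, OP, CU, SO, KG, NU, PZ, EG, DL, JG, CK
Reachable nodes: 17 of 21 total.

17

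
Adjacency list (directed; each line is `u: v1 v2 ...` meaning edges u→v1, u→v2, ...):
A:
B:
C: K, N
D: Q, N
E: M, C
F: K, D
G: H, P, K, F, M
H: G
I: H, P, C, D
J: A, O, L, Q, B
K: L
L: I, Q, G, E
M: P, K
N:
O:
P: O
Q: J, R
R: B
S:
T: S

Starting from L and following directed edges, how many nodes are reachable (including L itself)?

18

BFS from L visits: L, I, Q, G, E, H, P, C, D, J, R, K, F, M, O, N, A, B
Reachable nodes: 18 of 20 total.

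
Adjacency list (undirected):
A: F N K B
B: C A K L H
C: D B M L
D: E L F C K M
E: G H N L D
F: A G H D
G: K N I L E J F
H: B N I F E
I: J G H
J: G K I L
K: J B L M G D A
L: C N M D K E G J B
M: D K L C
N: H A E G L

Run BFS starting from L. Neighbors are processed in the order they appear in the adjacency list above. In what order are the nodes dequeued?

L C N M D K E G J B H A F I

Visit L; enqueue C, N, M, D, K, E, G, J, B → queue [C, N, M, D, K, E, G, J, B]
Visit C → queue [N, M, D, K, E, G, J, B]
Visit N; enqueue H, A → queue [M, D, K, E, G, J, B, H, A]
Visit M → queue [D, K, E, G, J, B, H, A]
Visit D; enqueue F → queue [K, E, G, J, B, H, A, F]
Visit K → queue [E, G, J, B, H, A, F]
Visit E → queue [G, J, B, H, A, F]
Visit G; enqueue I → queue [J, B, H, A, F, I]
Visit J → queue [B, H, A, F, I]
Visit B → queue [H, A, F, I]
Visit H → queue [A, F, I]
Visit A → queue [F, I]
Visit F → queue [I]
Visit I → queue []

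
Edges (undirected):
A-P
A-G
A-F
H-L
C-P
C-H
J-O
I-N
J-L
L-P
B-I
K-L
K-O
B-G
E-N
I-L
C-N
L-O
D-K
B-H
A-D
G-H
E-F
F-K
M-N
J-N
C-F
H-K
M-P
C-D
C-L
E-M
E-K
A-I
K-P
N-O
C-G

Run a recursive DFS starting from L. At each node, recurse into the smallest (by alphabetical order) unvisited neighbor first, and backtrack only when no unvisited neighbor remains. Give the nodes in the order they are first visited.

L → C → D → A → F → E → K → H → B → G → I → N → J → O → M → P

Visit L
L → C
C → D
D → A
A → F
F → E
E → K
K → H
H → B
B → G
B → I
I → N
N → J
J → O
N → M
M → P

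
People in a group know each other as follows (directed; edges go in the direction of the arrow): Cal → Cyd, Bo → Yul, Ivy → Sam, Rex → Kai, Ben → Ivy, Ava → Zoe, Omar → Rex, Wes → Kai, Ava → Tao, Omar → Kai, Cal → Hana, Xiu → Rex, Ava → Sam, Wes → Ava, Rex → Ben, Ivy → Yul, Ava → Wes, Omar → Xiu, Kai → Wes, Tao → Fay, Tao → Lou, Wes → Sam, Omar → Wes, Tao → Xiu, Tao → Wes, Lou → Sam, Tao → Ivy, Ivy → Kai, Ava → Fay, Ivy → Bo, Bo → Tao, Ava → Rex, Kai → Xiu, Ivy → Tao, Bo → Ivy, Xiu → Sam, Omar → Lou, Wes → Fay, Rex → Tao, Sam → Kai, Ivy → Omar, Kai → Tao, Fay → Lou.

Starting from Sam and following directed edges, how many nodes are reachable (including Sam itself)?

15

BFS from Sam visits: Sam, Kai, Xiu, Wes, Tao, Rex, Fay, Ava, Lou, Ivy, Ben, Zoe, Yul, Omar, Bo
Reachable nodes: 15 of 18 total.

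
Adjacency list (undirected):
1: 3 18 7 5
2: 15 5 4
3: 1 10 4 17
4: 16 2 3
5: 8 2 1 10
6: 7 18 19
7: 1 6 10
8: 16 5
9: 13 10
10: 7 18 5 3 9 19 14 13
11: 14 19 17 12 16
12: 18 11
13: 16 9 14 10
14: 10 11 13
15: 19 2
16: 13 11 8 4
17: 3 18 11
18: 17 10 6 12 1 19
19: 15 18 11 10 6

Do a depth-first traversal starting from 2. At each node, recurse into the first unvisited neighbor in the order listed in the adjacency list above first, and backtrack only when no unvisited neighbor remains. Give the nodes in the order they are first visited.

Visit 2
2 → 15
15 → 19
19 → 18
18 → 17
17 → 3
3 → 1
1 → 7
7 → 6
7 → 10
10 → 5
5 → 8
8 → 16
16 → 13
13 → 9
13 → 14
14 → 11
11 → 12
16 → 4

2 -> 15 -> 19 -> 18 -> 17 -> 3 -> 1 -> 7 -> 6 -> 10 -> 5 -> 8 -> 16 -> 13 -> 9 -> 14 -> 11 -> 12 -> 4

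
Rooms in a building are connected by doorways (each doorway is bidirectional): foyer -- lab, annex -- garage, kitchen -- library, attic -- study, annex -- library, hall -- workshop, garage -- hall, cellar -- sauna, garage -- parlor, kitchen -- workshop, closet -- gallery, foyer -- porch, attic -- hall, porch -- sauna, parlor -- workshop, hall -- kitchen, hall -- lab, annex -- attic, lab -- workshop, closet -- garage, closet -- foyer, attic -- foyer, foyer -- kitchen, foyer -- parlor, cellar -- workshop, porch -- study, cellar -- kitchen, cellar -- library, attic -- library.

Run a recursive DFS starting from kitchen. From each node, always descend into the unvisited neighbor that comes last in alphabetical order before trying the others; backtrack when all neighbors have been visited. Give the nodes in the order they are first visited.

kitchen -> workshop -> parlor -> garage -> hall -> lab -> foyer -> porch -> study -> attic -> library -> cellar -> sauna -> annex -> closet -> gallery

Visit kitchen
kitchen → workshop
workshop → parlor
parlor → garage
garage → hall
hall → lab
lab → foyer
foyer → porch
porch → study
study → attic
attic → library
library → cellar
cellar → sauna
library → annex
foyer → closet
closet → gallery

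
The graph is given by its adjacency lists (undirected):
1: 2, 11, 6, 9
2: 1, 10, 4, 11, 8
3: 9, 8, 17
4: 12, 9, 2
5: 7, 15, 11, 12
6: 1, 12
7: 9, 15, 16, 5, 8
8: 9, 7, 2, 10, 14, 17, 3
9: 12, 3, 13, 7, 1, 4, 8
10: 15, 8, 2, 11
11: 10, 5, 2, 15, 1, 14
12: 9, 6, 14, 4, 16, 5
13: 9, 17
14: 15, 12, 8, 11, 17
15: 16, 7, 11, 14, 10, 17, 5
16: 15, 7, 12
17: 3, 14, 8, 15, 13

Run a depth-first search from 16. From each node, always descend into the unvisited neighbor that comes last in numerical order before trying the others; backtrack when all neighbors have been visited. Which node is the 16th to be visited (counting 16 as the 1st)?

Visit 16
16 → 15
15 → 17
17 → 14
14 → 12
12 → 9
9 → 13
9 → 8
8 → 10
10 → 11
11 → 5
5 → 7
11 → 2
2 → 4
2 → 1
1 → 6
8 → 3

Visit order: 16, 15, 17, 14, 12, 9, 13, 8, 10, 11, 5, 7, 2, 4, 1, 6, 3

6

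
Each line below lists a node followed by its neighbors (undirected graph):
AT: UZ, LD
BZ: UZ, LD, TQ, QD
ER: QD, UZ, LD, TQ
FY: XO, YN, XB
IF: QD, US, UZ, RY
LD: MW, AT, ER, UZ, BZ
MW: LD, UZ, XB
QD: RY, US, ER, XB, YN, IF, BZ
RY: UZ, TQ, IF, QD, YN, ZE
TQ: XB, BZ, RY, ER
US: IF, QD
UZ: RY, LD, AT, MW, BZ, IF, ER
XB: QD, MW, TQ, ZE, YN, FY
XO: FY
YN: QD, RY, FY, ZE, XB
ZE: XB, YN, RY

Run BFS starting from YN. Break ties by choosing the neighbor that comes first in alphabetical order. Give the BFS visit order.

YN → FY → QD → RY → XB → ZE → XO → BZ → ER → IF → US → TQ → UZ → MW → LD → AT

Visit YN; enqueue FY, QD, RY, XB, ZE → queue [FY, QD, RY, XB, ZE]
Visit FY; enqueue XO → queue [QD, RY, XB, ZE, XO]
Visit QD; enqueue BZ, ER, IF, US → queue [RY, XB, ZE, XO, BZ, ER, IF, US]
Visit RY; enqueue TQ, UZ → queue [XB, ZE, XO, BZ, ER, IF, US, TQ, UZ]
Visit XB; enqueue MW → queue [ZE, XO, BZ, ER, IF, US, TQ, UZ, MW]
Visit ZE → queue [XO, BZ, ER, IF, US, TQ, UZ, MW]
Visit XO → queue [BZ, ER, IF, US, TQ, UZ, MW]
Visit BZ; enqueue LD → queue [ER, IF, US, TQ, UZ, MW, LD]
Visit ER → queue [IF, US, TQ, UZ, MW, LD]
Visit IF → queue [US, TQ, UZ, MW, LD]
Visit US → queue [TQ, UZ, MW, LD]
Visit TQ → queue [UZ, MW, LD]
Visit UZ; enqueue AT → queue [MW, LD, AT]
Visit MW → queue [LD, AT]
Visit LD → queue [AT]
Visit AT → queue []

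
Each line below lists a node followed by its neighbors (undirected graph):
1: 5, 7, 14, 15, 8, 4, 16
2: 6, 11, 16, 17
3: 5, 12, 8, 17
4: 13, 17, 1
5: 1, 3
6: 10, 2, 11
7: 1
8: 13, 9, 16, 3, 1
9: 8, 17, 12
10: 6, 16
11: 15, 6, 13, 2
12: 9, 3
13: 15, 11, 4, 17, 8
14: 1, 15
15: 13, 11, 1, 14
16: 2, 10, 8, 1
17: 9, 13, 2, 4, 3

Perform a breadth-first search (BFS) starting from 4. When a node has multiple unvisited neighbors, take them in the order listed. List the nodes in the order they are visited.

Visit 4; enqueue 13, 17, 1 → queue [13, 17, 1]
Visit 13; enqueue 15, 11, 8 → queue [17, 1, 15, 11, 8]
Visit 17; enqueue 9, 2, 3 → queue [1, 15, 11, 8, 9, 2, 3]
Visit 1; enqueue 5, 7, 14, 16 → queue [15, 11, 8, 9, 2, 3, 5, 7, 14, 16]
Visit 15 → queue [11, 8, 9, 2, 3, 5, 7, 14, 16]
Visit 11; enqueue 6 → queue [8, 9, 2, 3, 5, 7, 14, 16, 6]
Visit 8 → queue [9, 2, 3, 5, 7, 14, 16, 6]
Visit 9; enqueue 12 → queue [2, 3, 5, 7, 14, 16, 6, 12]
Visit 2 → queue [3, 5, 7, 14, 16, 6, 12]
Visit 3 → queue [5, 7, 14, 16, 6, 12]
Visit 5 → queue [7, 14, 16, 6, 12]
Visit 7 → queue [14, 16, 6, 12]
Visit 14 → queue [16, 6, 12]
Visit 16; enqueue 10 → queue [6, 12, 10]
Visit 6 → queue [12, 10]
Visit 12 → queue [10]
Visit 10 → queue []

4, 13, 17, 1, 15, 11, 8, 9, 2, 3, 5, 7, 14, 16, 6, 12, 10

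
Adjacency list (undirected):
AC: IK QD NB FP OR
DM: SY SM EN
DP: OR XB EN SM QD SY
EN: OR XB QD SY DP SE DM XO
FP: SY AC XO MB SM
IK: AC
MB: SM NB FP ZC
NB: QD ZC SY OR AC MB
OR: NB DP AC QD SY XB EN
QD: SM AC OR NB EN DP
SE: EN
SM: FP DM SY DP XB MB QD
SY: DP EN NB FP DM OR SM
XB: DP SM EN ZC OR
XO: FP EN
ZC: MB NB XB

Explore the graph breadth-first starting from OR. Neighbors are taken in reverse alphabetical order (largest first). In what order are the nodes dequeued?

OR -> XB -> SY -> QD -> NB -> EN -> DP -> AC -> ZC -> SM -> FP -> DM -> MB -> XO -> SE -> IK

Visit OR; enqueue XB, SY, QD, NB, EN, DP, AC → queue [XB, SY, QD, NB, EN, DP, AC]
Visit XB; enqueue ZC, SM → queue [SY, QD, NB, EN, DP, AC, ZC, SM]
Visit SY; enqueue FP, DM → queue [QD, NB, EN, DP, AC, ZC, SM, FP, DM]
Visit QD → queue [NB, EN, DP, AC, ZC, SM, FP, DM]
Visit NB; enqueue MB → queue [EN, DP, AC, ZC, SM, FP, DM, MB]
Visit EN; enqueue XO, SE → queue [DP, AC, ZC, SM, FP, DM, MB, XO, SE]
Visit DP → queue [AC, ZC, SM, FP, DM, MB, XO, SE]
Visit AC; enqueue IK → queue [ZC, SM, FP, DM, MB, XO, SE, IK]
Visit ZC → queue [SM, FP, DM, MB, XO, SE, IK]
Visit SM → queue [FP, DM, MB, XO, SE, IK]
Visit FP → queue [DM, MB, XO, SE, IK]
Visit DM → queue [MB, XO, SE, IK]
Visit MB → queue [XO, SE, IK]
Visit XO → queue [SE, IK]
Visit SE → queue [IK]
Visit IK → queue []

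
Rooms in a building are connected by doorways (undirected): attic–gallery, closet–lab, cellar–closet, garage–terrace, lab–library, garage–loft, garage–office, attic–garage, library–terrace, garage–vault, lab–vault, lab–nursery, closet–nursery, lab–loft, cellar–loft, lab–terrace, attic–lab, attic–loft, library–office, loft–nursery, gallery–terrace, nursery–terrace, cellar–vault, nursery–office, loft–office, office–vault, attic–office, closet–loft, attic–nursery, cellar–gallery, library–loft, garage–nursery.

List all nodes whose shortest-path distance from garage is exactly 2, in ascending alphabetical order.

cellar, closet, gallery, lab, library

Level 0: garage
Level 1: attic, loft, nursery, office, terrace, vault
Level 2: cellar, closet, gallery, lab, library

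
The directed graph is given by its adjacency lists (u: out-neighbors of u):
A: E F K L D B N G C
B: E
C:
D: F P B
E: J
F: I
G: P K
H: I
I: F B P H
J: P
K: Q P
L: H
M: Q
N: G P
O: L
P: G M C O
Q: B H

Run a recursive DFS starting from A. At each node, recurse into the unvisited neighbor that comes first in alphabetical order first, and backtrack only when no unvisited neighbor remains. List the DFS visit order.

A → B → E → J → P → C → G → K → Q → H → I → F → M → O → L → D → N

Visit A
A → B
B → E
E → J
J → P
P → C
P → G
G → K
K → Q
Q → H
H → I
I → F
P → M
P → O
O → L
A → D
A → N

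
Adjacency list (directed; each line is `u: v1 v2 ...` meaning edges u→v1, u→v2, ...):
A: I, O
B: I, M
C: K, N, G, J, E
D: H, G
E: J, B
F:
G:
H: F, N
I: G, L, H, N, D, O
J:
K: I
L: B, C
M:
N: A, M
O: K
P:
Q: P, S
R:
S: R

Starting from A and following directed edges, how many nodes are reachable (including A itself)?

15

BFS from A visits: A, I, O, D, G, H, L, N, K, F, B, C, M, E, J
Reachable nodes: 15 of 19 total.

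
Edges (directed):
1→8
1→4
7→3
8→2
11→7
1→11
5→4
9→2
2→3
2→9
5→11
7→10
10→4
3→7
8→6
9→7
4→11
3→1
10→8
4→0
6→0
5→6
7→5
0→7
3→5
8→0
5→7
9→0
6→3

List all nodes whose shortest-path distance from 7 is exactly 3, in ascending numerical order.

0, 2

Level 0: 7
Level 1: 3, 5, 10
Level 2: 1, 4, 6, 8, 11
Level 3: 0, 2
Level 4: 9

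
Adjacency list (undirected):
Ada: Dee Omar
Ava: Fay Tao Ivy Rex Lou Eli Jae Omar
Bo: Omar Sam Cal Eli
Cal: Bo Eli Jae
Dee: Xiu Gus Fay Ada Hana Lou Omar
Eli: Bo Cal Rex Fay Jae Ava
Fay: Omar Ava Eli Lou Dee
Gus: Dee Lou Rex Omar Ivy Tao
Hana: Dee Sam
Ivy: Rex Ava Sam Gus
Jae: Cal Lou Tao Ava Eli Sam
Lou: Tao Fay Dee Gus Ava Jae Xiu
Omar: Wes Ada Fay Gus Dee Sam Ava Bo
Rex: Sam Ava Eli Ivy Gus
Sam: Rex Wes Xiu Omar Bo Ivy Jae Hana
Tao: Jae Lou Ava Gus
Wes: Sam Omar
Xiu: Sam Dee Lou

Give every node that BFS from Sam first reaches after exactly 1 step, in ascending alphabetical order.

Level 0: Sam
Level 1: Bo, Hana, Ivy, Jae, Omar, Rex, Wes, Xiu
Level 2: Ada, Ava, Cal, Dee, Eli, Fay, Gus, Lou, Tao

Bo, Hana, Ivy, Jae, Omar, Rex, Wes, Xiu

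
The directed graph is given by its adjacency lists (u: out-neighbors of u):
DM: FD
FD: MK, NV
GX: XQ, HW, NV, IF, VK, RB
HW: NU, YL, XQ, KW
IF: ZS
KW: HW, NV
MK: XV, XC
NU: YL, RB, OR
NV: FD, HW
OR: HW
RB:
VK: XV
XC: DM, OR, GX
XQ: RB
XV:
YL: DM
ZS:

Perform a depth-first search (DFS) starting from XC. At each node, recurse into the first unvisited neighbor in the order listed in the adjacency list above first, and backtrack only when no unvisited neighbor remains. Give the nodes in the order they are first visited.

XC → DM → FD → MK → XV → NV → HW → NU → YL → RB → OR → XQ → KW → GX → IF → ZS → VK

Visit XC
XC → DM
DM → FD
FD → MK
MK → XV
FD → NV
NV → HW
HW → NU
NU → YL
NU → RB
NU → OR
HW → XQ
HW → KW
XC → GX
GX → IF
IF → ZS
GX → VK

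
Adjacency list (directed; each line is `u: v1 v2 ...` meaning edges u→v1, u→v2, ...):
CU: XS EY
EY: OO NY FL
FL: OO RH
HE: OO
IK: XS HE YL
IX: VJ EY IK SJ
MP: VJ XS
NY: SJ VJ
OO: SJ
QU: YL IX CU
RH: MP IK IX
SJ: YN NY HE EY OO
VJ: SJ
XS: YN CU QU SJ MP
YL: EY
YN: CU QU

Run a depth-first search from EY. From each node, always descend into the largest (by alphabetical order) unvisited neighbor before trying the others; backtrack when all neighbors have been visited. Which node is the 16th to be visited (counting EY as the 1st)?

RH

Visit EY
EY → OO
OO → SJ
SJ → YN
YN → QU
QU → YL
QU → IX
IX → VJ
IX → IK
IK → XS
XS → MP
XS → CU
IK → HE
SJ → NY
EY → FL
FL → RH

Visit order: EY, OO, SJ, YN, QU, YL, IX, VJ, IK, XS, MP, CU, HE, NY, FL, RH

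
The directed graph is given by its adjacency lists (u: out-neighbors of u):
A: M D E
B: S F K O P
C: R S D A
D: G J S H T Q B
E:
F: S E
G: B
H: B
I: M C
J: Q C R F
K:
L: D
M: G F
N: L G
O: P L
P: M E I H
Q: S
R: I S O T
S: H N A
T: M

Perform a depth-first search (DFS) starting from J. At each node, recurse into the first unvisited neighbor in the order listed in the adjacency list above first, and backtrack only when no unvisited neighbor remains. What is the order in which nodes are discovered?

Visit J
J → Q
Q → S
S → H
H → B
B → F
F → E
B → K
B → O
O → P
P → M
M → G
P → I
I → C
C → R
R → T
C → D
C → A
O → L
S → N

J, Q, S, H, B, F, E, K, O, P, M, G, I, C, R, T, D, A, L, N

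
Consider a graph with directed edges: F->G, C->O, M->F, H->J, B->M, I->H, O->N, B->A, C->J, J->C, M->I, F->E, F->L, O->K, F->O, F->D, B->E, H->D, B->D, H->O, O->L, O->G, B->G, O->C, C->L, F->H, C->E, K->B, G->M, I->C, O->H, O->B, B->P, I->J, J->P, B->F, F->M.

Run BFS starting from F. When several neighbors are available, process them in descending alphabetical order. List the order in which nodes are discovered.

F O M L H G E D N K C B I J P A

Visit F; enqueue O, M, L, H, G, E, D → queue [O, M, L, H, G, E, D]
Visit O; enqueue N, K, C, B → queue [M, L, H, G, E, D, N, K, C, B]
Visit M; enqueue I → queue [L, H, G, E, D, N, K, C, B, I]
Visit L → queue [H, G, E, D, N, K, C, B, I]
Visit H; enqueue J → queue [G, E, D, N, K, C, B, I, J]
Visit G → queue [E, D, N, K, C, B, I, J]
Visit E → queue [D, N, K, C, B, I, J]
Visit D → queue [N, K, C, B, I, J]
Visit N → queue [K, C, B, I, J]
Visit K → queue [C, B, I, J]
Visit C → queue [B, I, J]
Visit B; enqueue P, A → queue [I, J, P, A]
Visit I → queue [J, P, A]
Visit J → queue [P, A]
Visit P → queue [A]
Visit A → queue []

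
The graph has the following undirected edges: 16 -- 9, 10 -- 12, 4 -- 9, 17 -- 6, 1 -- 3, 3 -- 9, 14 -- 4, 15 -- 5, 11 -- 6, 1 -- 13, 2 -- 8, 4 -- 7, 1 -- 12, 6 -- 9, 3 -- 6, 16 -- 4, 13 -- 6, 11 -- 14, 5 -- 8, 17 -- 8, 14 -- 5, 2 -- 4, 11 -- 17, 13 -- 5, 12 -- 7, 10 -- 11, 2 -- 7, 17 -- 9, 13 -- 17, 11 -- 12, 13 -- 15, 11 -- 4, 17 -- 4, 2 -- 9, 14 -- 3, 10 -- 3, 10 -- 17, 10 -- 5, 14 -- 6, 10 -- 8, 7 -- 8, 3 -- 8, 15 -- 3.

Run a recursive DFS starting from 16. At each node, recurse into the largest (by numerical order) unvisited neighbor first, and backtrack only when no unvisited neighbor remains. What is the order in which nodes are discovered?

Visit 16
16 → 9
9 → 17
17 → 13
13 → 15
15 → 5
5 → 14
14 → 11
11 → 12
12 → 10
10 → 8
8 → 7
7 → 4
4 → 2
8 → 3
3 → 6
3 → 1

16, 9, 17, 13, 15, 5, 14, 11, 12, 10, 8, 7, 4, 2, 3, 6, 1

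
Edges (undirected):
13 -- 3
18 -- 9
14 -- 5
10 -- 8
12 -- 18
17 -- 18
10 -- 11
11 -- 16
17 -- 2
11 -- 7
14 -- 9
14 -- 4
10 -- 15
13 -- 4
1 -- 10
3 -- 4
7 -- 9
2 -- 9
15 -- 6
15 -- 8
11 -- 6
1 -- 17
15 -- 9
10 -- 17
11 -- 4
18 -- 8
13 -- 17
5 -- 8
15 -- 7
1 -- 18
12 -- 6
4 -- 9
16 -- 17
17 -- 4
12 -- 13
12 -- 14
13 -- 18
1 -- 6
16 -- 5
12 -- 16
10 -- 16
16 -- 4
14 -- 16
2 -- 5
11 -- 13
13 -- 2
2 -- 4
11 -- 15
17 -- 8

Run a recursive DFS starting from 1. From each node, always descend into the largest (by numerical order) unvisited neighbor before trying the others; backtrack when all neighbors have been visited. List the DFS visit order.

Visit 1
1 → 18
18 → 17
17 → 16
16 → 14
14 → 12
12 → 13
13 → 11
11 → 15
15 → 10
10 → 8
8 → 5
5 → 2
2 → 9
9 → 7
9 → 4
4 → 3
15 → 6

1, 18, 17, 16, 14, 12, 13, 11, 15, 10, 8, 5, 2, 9, 7, 4, 3, 6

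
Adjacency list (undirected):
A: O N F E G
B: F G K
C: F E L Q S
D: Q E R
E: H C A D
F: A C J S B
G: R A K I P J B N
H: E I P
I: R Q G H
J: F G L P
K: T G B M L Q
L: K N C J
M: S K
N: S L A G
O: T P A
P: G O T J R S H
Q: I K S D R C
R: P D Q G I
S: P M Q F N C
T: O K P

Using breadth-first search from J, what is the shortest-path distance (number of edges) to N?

2

Level 0: J
Level 1: F, G, L, P
Level 2: A, B, C, H, I, K, N, O, R, S, T
Level 3: D, E, M, Q
N first appears at level 2.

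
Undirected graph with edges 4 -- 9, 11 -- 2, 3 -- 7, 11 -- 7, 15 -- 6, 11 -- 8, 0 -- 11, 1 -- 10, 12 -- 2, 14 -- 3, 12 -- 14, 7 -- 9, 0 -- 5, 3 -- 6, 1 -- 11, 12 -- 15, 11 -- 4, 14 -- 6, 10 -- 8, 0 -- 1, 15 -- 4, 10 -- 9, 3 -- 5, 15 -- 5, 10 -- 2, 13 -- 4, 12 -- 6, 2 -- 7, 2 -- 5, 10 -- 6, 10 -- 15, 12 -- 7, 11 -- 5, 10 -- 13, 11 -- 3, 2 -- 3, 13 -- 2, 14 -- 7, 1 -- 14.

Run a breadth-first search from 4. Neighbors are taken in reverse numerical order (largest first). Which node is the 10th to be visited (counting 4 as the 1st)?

Visit 4; enqueue 15, 13, 11, 9 → queue [15, 13, 11, 9]
Visit 15; enqueue 12, 10, 6, 5 → queue [13, 11, 9, 12, 10, 6, 5]
Visit 13; enqueue 2 → queue [11, 9, 12, 10, 6, 5, 2]
Visit 11; enqueue 8, 7, 3, 1, 0 → queue [9, 12, 10, 6, 5, 2, 8, 7, 3, 1, 0]
Visit 9 → queue [12, 10, 6, 5, 2, 8, 7, 3, 1, 0]
Visit 12; enqueue 14 → queue [10, 6, 5, 2, 8, 7, 3, 1, 0, 14]
Visit 10 → queue [6, 5, 2, 8, 7, 3, 1, 0, 14]
Visit 6 → queue [5, 2, 8, 7, 3, 1, 0, 14]
Visit 5 → queue [2, 8, 7, 3, 1, 0, 14]
Visit 2 → queue [8, 7, 3, 1, 0, 14]
Visit 8 → queue [7, 3, 1, 0, 14]
Visit 7 → queue [3, 1, 0, 14]
Visit 3 → queue [1, 0, 14]
Visit 1 → queue [0, 14]
Visit 0 → queue [14]
Visit 14 → queue []

Visit order: 4, 15, 13, 11, 9, 12, 10, 6, 5, 2, 8, 7, 3, 1, 0, 14

2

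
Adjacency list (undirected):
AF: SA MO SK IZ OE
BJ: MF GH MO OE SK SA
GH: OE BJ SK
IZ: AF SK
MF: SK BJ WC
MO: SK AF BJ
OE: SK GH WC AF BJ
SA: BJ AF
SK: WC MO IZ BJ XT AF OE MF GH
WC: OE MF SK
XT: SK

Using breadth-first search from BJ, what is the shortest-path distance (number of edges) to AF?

2

Level 0: BJ
Level 1: GH, MF, MO, OE, SA, SK
Level 2: AF, IZ, WC, XT
AF first appears at level 2.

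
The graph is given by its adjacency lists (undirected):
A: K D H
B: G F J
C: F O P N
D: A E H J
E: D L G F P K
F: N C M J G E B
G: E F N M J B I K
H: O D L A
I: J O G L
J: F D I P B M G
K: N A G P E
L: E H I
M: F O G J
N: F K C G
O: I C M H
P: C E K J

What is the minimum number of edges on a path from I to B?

2

Level 0: I
Level 1: G, J, L, O
Level 2: B, C, D, E, F, H, K, M, N, P
Level 3: A
B first appears at level 2.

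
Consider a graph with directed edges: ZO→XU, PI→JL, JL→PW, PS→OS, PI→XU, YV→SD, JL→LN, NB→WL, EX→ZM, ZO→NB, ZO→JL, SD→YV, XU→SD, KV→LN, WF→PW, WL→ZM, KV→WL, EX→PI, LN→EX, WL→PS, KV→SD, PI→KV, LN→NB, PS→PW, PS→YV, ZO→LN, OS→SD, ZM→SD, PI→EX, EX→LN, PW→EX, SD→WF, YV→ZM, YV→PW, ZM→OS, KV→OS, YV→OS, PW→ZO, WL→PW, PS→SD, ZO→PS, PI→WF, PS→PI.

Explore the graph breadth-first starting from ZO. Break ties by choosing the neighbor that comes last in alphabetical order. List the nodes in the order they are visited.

Visit ZO; enqueue XU, PS, NB, LN, JL → queue [XU, PS, NB, LN, JL]
Visit XU; enqueue SD → queue [PS, NB, LN, JL, SD]
Visit PS; enqueue YV, PW, PI, OS → queue [NB, LN, JL, SD, YV, PW, PI, OS]
Visit NB; enqueue WL → queue [LN, JL, SD, YV, PW, PI, OS, WL]
Visit LN; enqueue EX → queue [JL, SD, YV, PW, PI, OS, WL, EX]
Visit JL → queue [SD, YV, PW, PI, OS, WL, EX]
Visit SD; enqueue WF → queue [YV, PW, PI, OS, WL, EX, WF]
Visit YV; enqueue ZM → queue [PW, PI, OS, WL, EX, WF, ZM]
Visit PW → queue [PI, OS, WL, EX, WF, ZM]
Visit PI; enqueue KV → queue [OS, WL, EX, WF, ZM, KV]
Visit OS → queue [WL, EX, WF, ZM, KV]
Visit WL → queue [EX, WF, ZM, KV]
Visit EX → queue [WF, ZM, KV]
Visit WF → queue [ZM, KV]
Visit ZM → queue [KV]
Visit KV → queue []

ZO, XU, PS, NB, LN, JL, SD, YV, PW, PI, OS, WL, EX, WF, ZM, KV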